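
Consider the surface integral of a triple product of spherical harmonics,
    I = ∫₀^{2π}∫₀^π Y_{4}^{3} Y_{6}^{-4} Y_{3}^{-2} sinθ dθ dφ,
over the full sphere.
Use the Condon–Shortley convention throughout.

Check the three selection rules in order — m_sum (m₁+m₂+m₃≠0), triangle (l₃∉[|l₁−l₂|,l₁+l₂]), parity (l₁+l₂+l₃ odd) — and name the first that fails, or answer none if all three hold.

m_sum

azimuthal sum: 3 − 4 − 2 = -3  ✗
2 ≤ 3 ≤ 10 (triangle on l)
L = 4 + 6 + 3 = 13 (odd)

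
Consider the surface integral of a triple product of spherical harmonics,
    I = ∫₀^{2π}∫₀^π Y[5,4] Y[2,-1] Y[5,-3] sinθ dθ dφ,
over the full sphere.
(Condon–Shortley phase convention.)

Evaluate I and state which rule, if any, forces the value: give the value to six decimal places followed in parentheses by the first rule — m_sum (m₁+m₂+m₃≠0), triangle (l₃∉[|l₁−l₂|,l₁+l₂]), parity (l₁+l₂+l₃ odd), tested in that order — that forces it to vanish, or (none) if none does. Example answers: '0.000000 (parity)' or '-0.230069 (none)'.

0.196098 (none)

Checks pass: Σm=0; 12 even; l₃=5∈[3,7].
(2·5+1)(2·2+1)(2·5+1) = 605
Δ: 2! 8! 2! / 13! → 1/38610
sum: t=0:+1/2880 t=1:−1/576 t=2:+1/2880 = -1/960
3j²(5 2 5; 0 0 0) = Δ·Π!·Σ² = 10/429  (sign +1)
sum: t=0:+1/10080 t=1:−1/80640 = 1/11520
3j²(5 2 5; 4 -1 -3) = Δ·Π!·Σ² = 49/1430  (sign +1)
combine: 4πI² = 605·10/429·49/1430 = 245/507
take √, sign +1: I = 0.19609844
No selection rule forces the value: the integral is nonzero (none).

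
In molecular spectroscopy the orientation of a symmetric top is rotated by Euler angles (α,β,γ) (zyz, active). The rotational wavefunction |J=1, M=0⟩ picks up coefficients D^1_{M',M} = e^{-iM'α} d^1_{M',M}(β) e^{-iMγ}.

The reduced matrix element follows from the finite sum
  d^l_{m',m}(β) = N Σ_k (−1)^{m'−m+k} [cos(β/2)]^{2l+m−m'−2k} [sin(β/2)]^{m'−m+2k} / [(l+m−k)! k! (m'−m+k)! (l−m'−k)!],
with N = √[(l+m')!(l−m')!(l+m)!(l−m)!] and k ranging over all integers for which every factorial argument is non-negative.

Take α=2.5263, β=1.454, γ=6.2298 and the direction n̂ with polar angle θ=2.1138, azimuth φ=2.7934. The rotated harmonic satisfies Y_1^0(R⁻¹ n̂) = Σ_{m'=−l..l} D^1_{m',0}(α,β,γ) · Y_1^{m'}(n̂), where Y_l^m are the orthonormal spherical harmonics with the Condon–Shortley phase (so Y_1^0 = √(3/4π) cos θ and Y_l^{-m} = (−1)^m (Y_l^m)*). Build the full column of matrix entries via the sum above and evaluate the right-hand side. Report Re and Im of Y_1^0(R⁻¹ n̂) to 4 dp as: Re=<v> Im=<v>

Re=0.3713 Im=0.0000

Need the full column D^1_{m',0} for m'=−1..1 at α=2.5263, β=1.4540, γ=6.2298.
cos(β/2)=0.747172, sin(β/2)=0.664631
d^1_{-1,0}: single k=1 term ⇒ +0.702289;  D = -0.573493+0.405360i
d^1_{0,0}: k∈[0..1] ⇒ +0.558265 -0.441735 = +0.116531;  D = +0.116531+0.000000i
d^1_{1,0}: single k=0 term ⇒ -0.702289;  D = +0.573493+0.405360i
Y_1^{m'}(θ=2.1138,φ=2.7934) and Σ D·Y over m':
  (-0.5735+0.4054i)·(-0.2780-0.1009i)  (+0.1165+0.0000i)·(-0.2525+0.0000i)  (+0.5735+0.4054i)·(+0.2780-0.1009i)
Y_1^0(R⁻¹ n̂) = +0.371320+0.000000i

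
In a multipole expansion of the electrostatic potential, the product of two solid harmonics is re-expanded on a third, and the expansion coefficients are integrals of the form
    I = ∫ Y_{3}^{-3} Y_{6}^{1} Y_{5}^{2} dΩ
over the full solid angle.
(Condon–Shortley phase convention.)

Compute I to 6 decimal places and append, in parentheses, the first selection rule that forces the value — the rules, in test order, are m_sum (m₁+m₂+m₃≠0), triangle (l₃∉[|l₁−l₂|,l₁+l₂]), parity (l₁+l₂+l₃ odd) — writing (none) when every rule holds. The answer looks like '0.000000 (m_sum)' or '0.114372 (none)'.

0.145631 (none)

Rules hold: Σm=0, L=14 even, 3≤5≤9.
N = 7·13·11 = 1001
Δ = 4!·2!·8!/15! = 1/675675
Racah Σ t=1..3: t=1:−1/8640 t=2:+1/2304 t=3:−1/8640 = 7/34560
⇒ 3j(3 6 5; 0 0 0)² = 7/429, sgn -1
Racah Σ t=4..4: t=4:+1/34560 = 1/34560
⇒ 3j(3 6 5; -3 1 2)² = 7/429, sgn -1
4πI² = N·(3j₀)²·(3jₘ)² = 343/1287
I = +1·√(0.266511/4π) = 0.14563067
No selection rule forces the value: the integral is nonzero (none).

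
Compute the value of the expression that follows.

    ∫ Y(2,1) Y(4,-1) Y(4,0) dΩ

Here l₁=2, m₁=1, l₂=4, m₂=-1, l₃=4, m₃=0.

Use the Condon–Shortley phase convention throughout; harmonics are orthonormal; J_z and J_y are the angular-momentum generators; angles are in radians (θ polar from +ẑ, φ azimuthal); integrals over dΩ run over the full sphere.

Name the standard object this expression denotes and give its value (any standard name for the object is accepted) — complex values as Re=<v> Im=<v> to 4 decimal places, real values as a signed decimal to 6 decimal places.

Gaunt coefficient, -0.044869

This is a Gaunt coefficient — the integral of a triple product of spherical harmonics over the sphere.
Checks pass: Σm=0; 10 even; l₃=4∈[2,6].
(2·2+1)(2·4+1)(2·4+1) = 405
Δ: 2! 2! 6! / 11! → 1/13860
sum: t=0:+1/192 t=1:−1/36 t=2:+1/192 = -5/288
3j²(2 4 4; 0 0 0) = Δ·Π!·Σ² = 20/693  (sign -1)
sum: t=0:+1/72 t=1:−1/96 = 1/288
3j²(2 4 4; 1 -1 0) = Δ·Π!·Σ² = 1/462  (sign +1)
combine: 4πI² = 405·20/693·1/462 = 150/5929
take √, sign -1: I = -0.04486937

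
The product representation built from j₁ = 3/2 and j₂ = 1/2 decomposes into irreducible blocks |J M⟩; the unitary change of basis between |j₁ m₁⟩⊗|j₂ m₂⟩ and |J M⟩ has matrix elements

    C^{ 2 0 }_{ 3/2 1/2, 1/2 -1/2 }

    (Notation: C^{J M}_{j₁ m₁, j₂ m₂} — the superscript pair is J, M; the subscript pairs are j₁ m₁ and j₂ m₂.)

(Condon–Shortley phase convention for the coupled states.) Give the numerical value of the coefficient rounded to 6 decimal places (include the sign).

+0.707107

√[5·0!3!1!/5! · 2!1!0!1!2!2!] = √(2)
  +(−1)^0/∏(0,0,1,0,2,1)! = 1/2  (running 1/2)
⟨..|..⟩ = √(2)·(1/2) = +0.707107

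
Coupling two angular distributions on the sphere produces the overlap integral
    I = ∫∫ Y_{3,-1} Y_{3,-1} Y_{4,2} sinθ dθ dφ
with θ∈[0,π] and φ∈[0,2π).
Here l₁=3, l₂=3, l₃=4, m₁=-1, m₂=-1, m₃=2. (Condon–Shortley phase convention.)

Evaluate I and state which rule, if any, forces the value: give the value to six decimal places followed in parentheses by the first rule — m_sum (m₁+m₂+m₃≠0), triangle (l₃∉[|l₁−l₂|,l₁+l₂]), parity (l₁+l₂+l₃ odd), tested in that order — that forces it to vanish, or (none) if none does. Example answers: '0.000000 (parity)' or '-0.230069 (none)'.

0.162193 (none)

Rules hold: Σm=0, L=10 even, 0≤4≤6.
N = 7·7·9 = 441
Δ = 2!·4!·4!/11! = 1/34650
Racah Σ t=0..2: t=0:+1/72 t=1:−1/16 t=2:+1/72 = -5/144
⇒ 3j(3 3 4; 0 0 0)² = 2/77, sgn -1
Racah Σ t=0..2: t=0:+1/192 t=1:−1/36 t=2:+1/192 = -5/288
⇒ 3j(3 3 4; -1 -1 2)² = 20/693, sgn -1
4πI² = N·(3j₀)²·(3jₘ)² = 40/121
I = +1·√(0.330579/4π) = 0.16219310
No selection rule forces the value: the integral is nonzero (none).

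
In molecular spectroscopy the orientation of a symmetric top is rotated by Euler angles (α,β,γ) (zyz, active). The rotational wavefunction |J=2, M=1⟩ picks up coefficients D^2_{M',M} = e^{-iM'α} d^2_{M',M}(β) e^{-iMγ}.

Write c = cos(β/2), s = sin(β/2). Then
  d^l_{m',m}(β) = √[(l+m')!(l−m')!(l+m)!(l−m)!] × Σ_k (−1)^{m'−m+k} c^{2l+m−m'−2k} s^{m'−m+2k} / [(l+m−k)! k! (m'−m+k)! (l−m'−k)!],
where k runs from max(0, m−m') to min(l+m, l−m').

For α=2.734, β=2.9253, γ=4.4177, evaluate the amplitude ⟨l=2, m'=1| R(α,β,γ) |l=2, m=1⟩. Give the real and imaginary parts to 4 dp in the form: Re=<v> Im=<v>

Re=-0.0222 Im=0.0263

Split into d^2_{1,1}(β=2.9253) × two z-phases.
Half-angle: c=0.107936, s=0.994158. N=√(6·1·6·1)=6.000000
Admissible k: 0..1 (factorial args all ≥0)
  k=0: (−1)^0·6.0000/(6)·0.1079^4·0.9942^0 = +0.000136
  k=1: (−1)^1·6.0000/(2)·0.1079^2·0.9942^2 = -0.034543
d^2_{1,1}(2.9253) = +0.000136 -0.034543 = -0.034407
Attach z-rotation phases: D = e^{-i(1)(2.7340)}·(-0.034407)·e^{-i(1)(4.4177)} = -0.022226+0.026266i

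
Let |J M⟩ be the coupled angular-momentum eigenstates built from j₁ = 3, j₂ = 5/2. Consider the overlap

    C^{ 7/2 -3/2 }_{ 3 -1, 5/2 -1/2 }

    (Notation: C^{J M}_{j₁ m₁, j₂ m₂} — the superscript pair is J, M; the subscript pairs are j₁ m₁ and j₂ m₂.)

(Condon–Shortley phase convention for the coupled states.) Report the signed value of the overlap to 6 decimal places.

−√(5/21) = -0.487950

triangle: 2!·4!·3!/10! = 288/3628800
(j±m)!: 2!·4!·2!·3!·2!·5! = 138240
prefactor² = (2J+1)·Δ·N² = 3072/35
  k=0: +1/(0!·2!·4!·2!·0!·1!) = 1/96
  k=1: −1/(1!·1!·3!·1!·1!·2!) = -1/12
  k=2: +1/(2!·0!·2!·0!·2!·3!) = 1/48
Σ = -5/96  ⇒  CG² = 3072/35·(-5/96)² = 5/21
CG = −√(5/21) = -0.487950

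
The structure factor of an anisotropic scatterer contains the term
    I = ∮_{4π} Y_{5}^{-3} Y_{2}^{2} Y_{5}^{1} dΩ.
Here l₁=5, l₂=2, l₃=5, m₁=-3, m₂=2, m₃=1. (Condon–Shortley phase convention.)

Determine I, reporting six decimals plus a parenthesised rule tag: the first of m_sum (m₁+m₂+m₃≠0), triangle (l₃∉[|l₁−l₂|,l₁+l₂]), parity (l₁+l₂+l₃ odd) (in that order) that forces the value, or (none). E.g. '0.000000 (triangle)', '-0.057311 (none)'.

0.171169 (none)

Checks pass: Σm=0; 12 even; l₃=5∈[3,7].
(2·5+1)(2·2+1)(2·5+1) = 605
Δ: 2! 8! 2! / 13! → 1/38610
sum: t=0:+1/2880 t=1:−1/576 t=2:+1/2880 = -1/960
3j²(5 2 5; 0 0 0) = Δ·Π!·Σ² = 10/429  (sign +1)
sum: t=2:+1/5760 = 1/5760
3j²(5 2 5; -3 2 1) = Δ·Π!·Σ² = 56/2145  (sign +1)
combine: 4πI² = 605·10/429·56/2145 = 560/1521
take √, sign +1: I = 0.17116875
No selection rule forces the value: the integral is nonzero (none).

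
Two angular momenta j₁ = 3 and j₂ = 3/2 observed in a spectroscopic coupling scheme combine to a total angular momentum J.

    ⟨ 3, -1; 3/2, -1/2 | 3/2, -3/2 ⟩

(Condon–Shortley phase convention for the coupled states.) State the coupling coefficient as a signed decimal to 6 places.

√[4·3!3!0!/7! · 2!4!1!2!0!3!] = √(576/35)
  +(−1)^1/∏(1,2,3,0,0,0)! = -1/12  (running -1/12)
⟨..|..⟩ = √(576/35)·(-1/12) = -0.338062

−√(4/35) ≈ -0.338062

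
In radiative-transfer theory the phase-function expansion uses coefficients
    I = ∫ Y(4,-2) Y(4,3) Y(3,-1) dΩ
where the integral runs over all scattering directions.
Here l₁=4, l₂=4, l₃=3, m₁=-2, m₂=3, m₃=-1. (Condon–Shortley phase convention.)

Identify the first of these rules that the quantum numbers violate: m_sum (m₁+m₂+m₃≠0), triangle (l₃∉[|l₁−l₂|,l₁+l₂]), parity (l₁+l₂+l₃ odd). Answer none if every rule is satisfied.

Σmᵢ = 0  ✓
l₃∈[|l₁−l₂|,l₁+l₂]=[0,8], have l₃=3  ✓
Σlᵢ = 11 ⇒ odd  ✗

parity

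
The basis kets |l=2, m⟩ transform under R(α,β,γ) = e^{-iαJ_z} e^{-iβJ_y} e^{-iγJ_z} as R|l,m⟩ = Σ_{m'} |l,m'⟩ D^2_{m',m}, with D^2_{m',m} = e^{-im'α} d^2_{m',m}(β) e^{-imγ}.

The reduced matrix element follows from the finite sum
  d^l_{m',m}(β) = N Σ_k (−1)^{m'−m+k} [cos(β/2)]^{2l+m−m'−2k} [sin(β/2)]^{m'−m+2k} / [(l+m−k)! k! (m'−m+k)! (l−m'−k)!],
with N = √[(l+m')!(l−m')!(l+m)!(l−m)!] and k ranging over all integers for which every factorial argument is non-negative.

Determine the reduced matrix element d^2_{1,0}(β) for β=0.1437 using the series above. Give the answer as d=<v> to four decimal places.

d=-0.1736

d^2_{1,0}(β=0.1437) via the finite sum:
c=cos(0.143700/2)=0.997420, s=sin(0.143700/2)=0.071788; N=√[6·1·2·2]=4.898979
k: max(0,(0)−(1))=0 … min(2+(0),2−(1))=1
  k=0: (−1)^1·4.8990/(2)·0.9974^3·0.0718^1 = -0.174487
  k=1: (−1)^2·4.8990/(2)·0.9974^1·0.0718^3 = +0.000904
d^2_{1,0}(0.1437) = -0.174487 +0.000904 = -0.173583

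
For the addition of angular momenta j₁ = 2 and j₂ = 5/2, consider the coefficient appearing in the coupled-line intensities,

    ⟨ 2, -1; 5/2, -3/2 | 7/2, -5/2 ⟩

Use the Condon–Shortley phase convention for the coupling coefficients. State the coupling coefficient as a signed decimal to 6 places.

√[8·1!3!4!/9! · 1!3!1!4!1!6!] = √(2304/7)
  +(−1)^0/∏(0,1,3,1,0,3)! = 1/36  (running 1/36)
  +(−1)^1/∏(1,0,2,0,1,4)! = -1/48  (running 1/144)
⟨..|..⟩ = √(2304/7)·(1/144) = +0.125988

+0.125988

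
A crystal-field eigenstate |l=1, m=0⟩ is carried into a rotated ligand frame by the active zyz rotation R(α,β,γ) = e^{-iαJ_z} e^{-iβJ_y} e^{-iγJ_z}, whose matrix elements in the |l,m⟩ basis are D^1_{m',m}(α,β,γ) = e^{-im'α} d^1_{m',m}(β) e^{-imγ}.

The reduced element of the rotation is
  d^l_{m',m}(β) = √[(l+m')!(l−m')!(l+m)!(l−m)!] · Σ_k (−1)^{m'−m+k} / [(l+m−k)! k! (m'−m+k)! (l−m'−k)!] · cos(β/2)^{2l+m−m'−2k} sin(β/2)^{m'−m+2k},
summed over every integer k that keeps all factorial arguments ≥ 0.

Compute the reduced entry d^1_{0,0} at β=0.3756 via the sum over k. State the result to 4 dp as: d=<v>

d=0.9303

d^1_{0,0}(β=0.3756) via the finite sum:
c=cos(0.375600/2)=0.982417, s=sin(0.375600/2)=0.186698; N=√[1·1·1·1]=1.000000
k: max(0,(0)−(0))=0 … min(1+(0),1−(0))=1
  k=0: (−1)^0·1.0000/(1)·0.9824^2·0.1867^0 = +0.965144
  k=1: (−1)^1·1.0000/(1)·0.9824^0·0.1867^2 = -0.034856
d^1_{0,0}(0.3756) = +0.965144 -0.034856 = +0.930288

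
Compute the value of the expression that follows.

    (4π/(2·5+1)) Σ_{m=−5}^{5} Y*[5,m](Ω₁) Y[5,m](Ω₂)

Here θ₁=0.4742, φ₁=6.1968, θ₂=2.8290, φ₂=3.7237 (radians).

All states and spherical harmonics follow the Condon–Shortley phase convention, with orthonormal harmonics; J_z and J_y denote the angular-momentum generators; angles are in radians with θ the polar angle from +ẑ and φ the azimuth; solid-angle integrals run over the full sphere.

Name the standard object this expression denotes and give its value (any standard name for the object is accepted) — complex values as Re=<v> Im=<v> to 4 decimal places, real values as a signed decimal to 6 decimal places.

Legendre polynomial (addition theorem), -0.443867

This sum is the spherical-harmonic addition theorem: it equals the Legendre polynomial P_l(cos γ) of the angle γ between the two directions.
Term-by-term m-sum for l=5 (normalisation 4π/11 = 1.142397):
  m=-5: Y*=+0.008368-0.003857i  Y=+0.001243+0.000292i  product +0.000012-0.000002i
  m=-4: Y*=+0.053413-0.019228i  Y=+0.008584+0.009074i  product +0.000633+0.000320i
  m=-3: Y*=+0.194955-0.051686i  Y=+0.012560+0.070821i  product +0.006109+0.013158i
  m=-2: Y*=+0.425677-0.074285i  Y=-0.103516+0.240415i  product -0.026205+0.110029i
  m=-1: Y*=+0.448005-0.038798i  Y=-0.455778+0.299986i  product -0.192552+0.152078i
  m=+0: Y*=-0.097542-0.000000i  Y=-0.363606+0.000000i  product +0.035467+0.000000i
  m=+1: Y*=-0.448005-0.038798i  Y=+0.455778+0.299986i  product -0.192552-0.152078i
  m=+2: Y*=+0.425677+0.074285i  Y=-0.103516-0.240415i  product -0.026205-0.110029i
  m=+3: Y*=-0.194955-0.051686i  Y=-0.012560+0.070821i  product +0.006109-0.013158i
  m=+4: Y*=+0.053413+0.019228i  Y=+0.008584-0.009074i  product +0.000633-0.000320i
  m=+5: Y*=-0.008368-0.003857i  Y=-0.001243+0.000292i  product +0.000012+0.000002i
Accumulated sum -0.388540+0.000000i; after 4π/(2l+1) scaling, -0.443867+0.000000i ⇒ P_5 = -0.443867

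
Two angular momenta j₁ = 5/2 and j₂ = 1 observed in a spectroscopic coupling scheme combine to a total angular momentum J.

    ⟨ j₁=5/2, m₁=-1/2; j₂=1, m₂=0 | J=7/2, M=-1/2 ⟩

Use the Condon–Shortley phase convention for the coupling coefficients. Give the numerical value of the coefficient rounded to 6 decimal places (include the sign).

j₁+j₂−J=0  J+j₁−j₂=5  J−j₁+j₂=2  j₁+j₂+J+1=8
(j₁±m₁, j₂±m₂, J±M) = (2,3,1,1,3,4)
P² = 576/7
sum k=0..0:
  [0] +1/12 = 1/12
S = 1/12
C² = P²·S² = 4/7 ; C = +0.755929

+0.755929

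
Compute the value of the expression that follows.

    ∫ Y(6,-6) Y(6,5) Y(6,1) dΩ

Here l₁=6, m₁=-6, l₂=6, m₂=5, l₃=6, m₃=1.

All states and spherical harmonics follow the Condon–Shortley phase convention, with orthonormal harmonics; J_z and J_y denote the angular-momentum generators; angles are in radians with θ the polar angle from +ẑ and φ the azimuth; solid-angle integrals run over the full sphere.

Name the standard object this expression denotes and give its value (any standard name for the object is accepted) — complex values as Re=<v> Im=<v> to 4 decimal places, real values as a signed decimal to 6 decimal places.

This is a Gaunt coefficient — the integral of a triple product of spherical harmonics over the sphere.
Rules hold: Σm=0, L=18 even, 0≤6≤12.
N = 13·13·13 = 2197
Δ = 6!·6!·6!/19! = 1/325909584
Racah Σ t=0..6: t=0:+1/373248000 t=1:−1/1728000 t=2:+1/110592 t=3:−1/46656 t=4:+1/110592 t=5:−1/1728000 t=6:+1/373248000 = -7/1555200
⇒ 3j(6 6 6; 0 0 0)² = 400/46189, sgn -1
Racah Σ t=6..6: t=6:+1/62208000 = 1/62208000
⇒ 3j(6 6 6; -6 5 1)² = 77/8398, sgn -1
4πI² = N·(3j₀)²·(3jₘ)² = 18200/104329
I = +1·√(0.174448/4π) = 0.11782250

Gaunt coefficient, +0.117823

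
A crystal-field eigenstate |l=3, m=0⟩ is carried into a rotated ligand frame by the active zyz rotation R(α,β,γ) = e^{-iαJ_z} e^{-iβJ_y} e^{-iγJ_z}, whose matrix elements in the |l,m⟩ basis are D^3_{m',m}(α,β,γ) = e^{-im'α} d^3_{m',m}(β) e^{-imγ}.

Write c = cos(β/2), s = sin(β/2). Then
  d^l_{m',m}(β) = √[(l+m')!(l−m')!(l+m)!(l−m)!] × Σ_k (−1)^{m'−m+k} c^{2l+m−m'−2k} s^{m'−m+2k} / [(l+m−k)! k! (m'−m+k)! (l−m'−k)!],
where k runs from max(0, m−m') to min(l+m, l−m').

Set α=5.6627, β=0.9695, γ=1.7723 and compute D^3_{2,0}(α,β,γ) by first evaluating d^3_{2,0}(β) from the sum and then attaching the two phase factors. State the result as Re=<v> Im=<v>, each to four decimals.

Split into d^3_{2,0}(β=0.9695) × two z-phases.
Half-angle: c=0.884791, s=0.465987. N=√(120·1·6·6)=65.726707
k: max(0,(0)−(2))=0 … min(3+(0),3−(2))=1
  k=0: (−1)^2·65.7267/(12)·0.8848^4·0.4660^2 = +0.728907
  k=1: (−1)^3·65.7267/(12)·0.8848^2·0.4660^4 = -0.202180
d^3_{2,0}(0.9695) = +0.728907 -0.202180 = +0.526727
Attach z-rotation phases: D = e^{-i(2)(5.6627)}·(+0.526727)·e^{-i(0)(1.7723)} = +0.170595+0.498336i

Re=0.1706 Im=0.4983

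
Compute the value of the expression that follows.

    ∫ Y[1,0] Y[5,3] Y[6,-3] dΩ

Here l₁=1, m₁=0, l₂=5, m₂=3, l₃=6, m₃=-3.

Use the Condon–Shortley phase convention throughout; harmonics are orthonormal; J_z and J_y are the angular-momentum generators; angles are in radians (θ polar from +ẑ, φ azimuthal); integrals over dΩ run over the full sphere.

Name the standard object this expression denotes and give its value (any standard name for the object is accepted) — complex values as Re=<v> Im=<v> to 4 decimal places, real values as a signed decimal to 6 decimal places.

This is a Gaunt coefficient — the integral of a triple product of spherical harmonics over the sphere.
Checks pass: Σm=0; 12 even; l₃=6∈[4,6].
(2·1+1)(2·5+1)(2·6+1) = 429
Δ: 0! 2! 10! / 13! → 1/858
sum: t=0:+1/14400 = 1/14400
3j²(1 5 6; 0 0 0) = Δ·Π!·Σ² = 6/143  (sign +1)
sum: t=0:+1/80640 = 1/80640
3j²(1 5 6; 0 3 -3) = Δ·Π!·Σ² = 9/286  (sign -1)
combine: 4πI² = 429·6/143·9/286 = 81/143
take √, sign -1: I = -0.21230956

Gaunt coefficient, -0.212310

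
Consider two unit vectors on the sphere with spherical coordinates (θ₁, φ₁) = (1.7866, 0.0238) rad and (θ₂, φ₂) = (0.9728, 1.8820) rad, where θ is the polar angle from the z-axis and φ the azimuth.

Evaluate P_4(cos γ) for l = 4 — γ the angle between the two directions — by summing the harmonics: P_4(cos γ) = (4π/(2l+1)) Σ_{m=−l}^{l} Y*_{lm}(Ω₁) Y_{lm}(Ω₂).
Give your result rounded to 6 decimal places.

-0.017584

Addition theorem: P_4(cos γ) = (4π/9) Σ_m Y*_{lm}(Ω₁) Y_{lm}(Ω₂), m = −4…4:
  [-4]  conj(Y_{4,-4})(Ω₁) = +0.401056+0.038296i ; Y_{4,-4}(Ω₂) = +0.066118-0.195591i ; Δ = +0.034007-0.075911i
  [-3]  conj(Y_{4,-3})(Ω₁) = -0.249166-0.017821i ; Y_{4,-3}(Ω₂) = +0.319740+0.236664i ; Δ = -0.075451-0.064667i
  [-2]  conj(Y_{4,-2})(Ω₁) = -0.216491-0.010313i ; Y_{4,-2}(Ω₂) = -0.226245+0.162342i ; Δ = +0.050654-0.032812i
  [-1]  conj(Y_{4,-1})(Ω₁) = +0.265025+0.006309i ; Y_{4,-1}(Ω₂) = +0.052663+0.163724i ; Δ = +0.012924+0.043723i
  [+0]  conj(Y_{4,0})(Ω₁) = +0.179624-0.000000i ; Y_{4,0}(Ω₂) = -0.316567+0.000000i ; Δ = -0.056863+0.000000i
  [+1]  conj(Y_{4,1})(Ω₁) = -0.265025+0.006309i ; Y_{4,1}(Ω₂) = -0.052663+0.163724i ; Δ = +0.012924-0.043723i
  [+2]  conj(Y_{4,2})(Ω₁) = -0.216491+0.010313i ; Y_{4,2}(Ω₂) = -0.226245-0.162342i ; Δ = +0.050654+0.032812i
  [+3]  conj(Y_{4,3})(Ω₁) = +0.249166-0.017821i ; Y_{4,3}(Ω₂) = -0.319740+0.236664i ; Δ = -0.075451+0.064667i
  [+4]  conj(Y_{4,4})(Ω₁) = +0.401056-0.038296i ; Y_{4,4}(Ω₂) = +0.066118+0.195591i ; Δ = +0.034007+0.075911i
Total Σ_m = -0.012594-0.000000i. Multiply by 1.396263: -0.017584-0.000000i. P_4(cos γ) = -0.017584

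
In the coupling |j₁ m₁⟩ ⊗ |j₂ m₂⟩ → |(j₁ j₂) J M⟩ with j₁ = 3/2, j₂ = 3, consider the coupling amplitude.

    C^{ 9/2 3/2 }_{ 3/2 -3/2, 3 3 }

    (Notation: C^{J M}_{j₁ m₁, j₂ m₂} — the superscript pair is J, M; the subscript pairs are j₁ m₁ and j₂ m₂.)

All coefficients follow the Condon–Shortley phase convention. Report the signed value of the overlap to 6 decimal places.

√[10·0!3!6!/10! · 0!3!6!0!6!3!] = √(1555200/7)
  +(−1)^0/∏(0,0,3,6,0,0)! = 1/4320  (running 1/4320)
⟨..|..⟩ = √(1555200/7)·(1/4320) = +0.109109

+√(1/84) = +0.109109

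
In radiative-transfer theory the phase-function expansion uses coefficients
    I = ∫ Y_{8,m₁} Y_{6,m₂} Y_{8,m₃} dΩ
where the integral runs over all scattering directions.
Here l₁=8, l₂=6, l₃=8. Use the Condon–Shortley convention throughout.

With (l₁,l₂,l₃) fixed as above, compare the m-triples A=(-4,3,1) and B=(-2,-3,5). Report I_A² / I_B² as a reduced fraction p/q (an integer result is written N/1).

250/91

l's match ⇒ only the (l;m) 3-j factors differ between A and B.
A: triangle coeff Δ(8,6,8) = 1/13742520792; Σ_t [3,6]: t=3:−1/9405849600 t=4:+1/464486400 t=5:−1/174182400 t=6:+1/447897600 = -11/7524679680; (3j)²=1375/193154 [(8 6 8; -4 3 1)], sign=+1
B: triangle coeff Δ(8,6,8) = 1/13742520792; Σ_t [0,3]: t=0:+1/94058496000 t=1:−1/2090188800 t=2:+1/464486400 t=3:−1/783820800 = 11/26873856000; (3j)²=77/29716 [(8 6 8; -2 -3 5)], sign=-1
I_A²/I_B² = (1375/193154)/(77/29716) = 250/91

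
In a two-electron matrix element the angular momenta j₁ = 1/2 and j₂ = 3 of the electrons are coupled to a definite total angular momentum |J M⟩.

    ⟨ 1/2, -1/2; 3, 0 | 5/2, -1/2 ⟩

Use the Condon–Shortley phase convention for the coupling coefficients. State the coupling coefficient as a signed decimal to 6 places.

triangle: 1!·0!·5!/7! = 120/5040
(j±m)!: 0!·1!·3!·3!·2!·3! = 432
prefactor² = (2J+1)·Δ·N² = 432/7
  k=1: −1/(1!·0!·0!·2!·0!·3!) = -1/12
Σ = -1/12  ⇒  CG² = 432/7·(-1/12)² = 3/7
CG = −√(3/7) = -0.654654

−√(3/7) = -0.654654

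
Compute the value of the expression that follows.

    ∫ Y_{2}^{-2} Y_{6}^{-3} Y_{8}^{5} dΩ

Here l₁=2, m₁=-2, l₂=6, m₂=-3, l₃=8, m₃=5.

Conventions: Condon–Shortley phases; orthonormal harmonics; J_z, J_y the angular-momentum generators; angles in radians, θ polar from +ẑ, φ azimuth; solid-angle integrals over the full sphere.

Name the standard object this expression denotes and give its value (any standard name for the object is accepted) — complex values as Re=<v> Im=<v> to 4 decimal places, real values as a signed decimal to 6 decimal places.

Gaunt coefficient, -0.226917

This is a Gaunt coefficient — the integral of a triple product of spherical harmonics over the sphere.
m-sum 0 ✓  L=16 even ✓  4≤8≤8 ✓
Π(2lᵢ+1) = 5×13×17 = 1105
triangle coeff Δ(2,6,8) = 1/30940
Σ_t [0,0]: t=0:+1/2073600 = 1/2073600
(3j)²=28/1105 [(2 6 8; 0 0 0)], sign=+1
Σ_t [0,0]: t=0:+1/52254720 = 1/52254720
(3j)²=11/476 [(2 6 8; -2 -3 5)], sign=-1
⇒ 4πI² = 11/17
I = (-1)√(11/17/(4π)) = -0.22691696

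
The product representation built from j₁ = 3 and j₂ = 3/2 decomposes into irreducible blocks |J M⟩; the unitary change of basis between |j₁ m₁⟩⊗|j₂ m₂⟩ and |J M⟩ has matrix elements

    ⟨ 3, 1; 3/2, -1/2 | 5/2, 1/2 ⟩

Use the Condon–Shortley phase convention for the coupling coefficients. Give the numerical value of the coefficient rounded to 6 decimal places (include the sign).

-0.119523

triangle: 2!*4!*1!/8! = 48/40320
(j±m)!: 4!*2!*1!*2!*3!*2! = 1152
prefactor² = (2J+1)*Δ*N² = 288/35
  k=0: +1/(0!*2!*2!*1!*2!*0!) = 1/8
  k=1: −1/(1!*1!*1!*0!*3!*1!) = -1/6
Σ = -1/24  ⇒  CG² = 288/35*(-1/24)² = 1/70
CG = −√(1/70) = -0.119523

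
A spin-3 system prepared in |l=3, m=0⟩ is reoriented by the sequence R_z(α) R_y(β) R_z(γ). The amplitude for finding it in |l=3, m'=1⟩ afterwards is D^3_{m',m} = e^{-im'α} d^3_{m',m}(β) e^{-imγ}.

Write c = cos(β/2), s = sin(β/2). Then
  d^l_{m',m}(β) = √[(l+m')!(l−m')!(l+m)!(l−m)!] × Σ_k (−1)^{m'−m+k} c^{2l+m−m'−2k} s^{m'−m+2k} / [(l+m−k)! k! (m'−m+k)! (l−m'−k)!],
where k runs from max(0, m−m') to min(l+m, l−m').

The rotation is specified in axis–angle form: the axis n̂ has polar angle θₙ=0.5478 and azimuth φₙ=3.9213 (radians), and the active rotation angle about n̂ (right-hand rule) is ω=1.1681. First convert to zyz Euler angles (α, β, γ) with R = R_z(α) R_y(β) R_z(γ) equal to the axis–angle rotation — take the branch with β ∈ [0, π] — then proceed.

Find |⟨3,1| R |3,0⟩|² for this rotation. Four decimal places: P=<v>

P=0.3509

Axis–angle → zyz. n̂ = (sinθₙcosφₙ, sinθₙsinφₙ, cosθₙ) = (-0.370358, -0.366167, +0.853672), ω = 1.1681.
R = I cosω + sinω [n̂]ₓ + (1−cosω) n̂n̂ᵀ gives
  R = [+0.475311, -0.702919, -0.529136; +0.867851, +0.473433, +0.150649; +0.144617, -0.530816, +0.835057]
β = atan2(√(R₁₃²+R₂₃²), R₃₃) = 0.582560; α = atan2(R₂₃, R₁₃) mod 2π = 2.864224; γ = atan2(R₃₂, −R₃₁) mod 2π = 4.446402
D^3_{1,0}(2.8642,0.5826,4.4464) = e^{-i·1·2.8642}·d^3_{1,0}(0.5826)·e^{-i·0·4.4464}. Compute d first:
With c≡cos(β/2)=0.957877 and s≡sin(β/2)=0.287179, N=[24·2·6·6]^{1/2}=41.569219
Admissible k: 0..2 (factorial args all ≥0)
  k=0: (−1)^1·41.5692/(12)·0.9579^5·0.2872^1 = -0.802216
  k=1: (−1)^2·41.5692/(4)·0.9579^3·0.2872^3 = +0.216320
  k=2: (−1)^3·41.5692/(12)·0.9579^1·0.2872^5 = -0.006481
d^3_{1,0}(0.5826) = -0.802216 +0.216320 -0.006481 = -0.592377
|D^3_{1,0}|² = |d^3_{1,0}(β)|² = (-0.592377)² = 0.350911 (the z-rotation phases have unit modulus)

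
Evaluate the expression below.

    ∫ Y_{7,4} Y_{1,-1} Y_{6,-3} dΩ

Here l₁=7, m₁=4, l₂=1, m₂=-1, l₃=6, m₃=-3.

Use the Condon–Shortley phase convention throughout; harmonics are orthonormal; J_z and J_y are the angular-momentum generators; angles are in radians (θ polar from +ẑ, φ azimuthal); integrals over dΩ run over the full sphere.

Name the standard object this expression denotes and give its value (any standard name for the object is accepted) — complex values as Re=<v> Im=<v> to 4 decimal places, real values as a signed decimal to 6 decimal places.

This is a Gaunt coefficient — the integral of a triple product of spherical harmonics over the sphere.
Checks pass: Σm=0; 14 even; l₃=6∈[6,8].
(2·7+1)(2·1+1)(2·6+1) = 585
Δ: 2! 12! 0! / 15! → 1/1365
sum: t=1:−1/518400 = -1/518400
3j²(7 1 6; 0 0 0) = Δ·Π!·Σ² = 7/195  (sign -1)
sum: t=0:+1/4354560 = 1/4354560
3j²(7 1 6; 4 -1 -3) = Δ·Π!·Σ² = 11/273  (sign -1)
combine: 4πI² = 585·7/195·11/273 = 11/13
take √, sign +1: I = 0.25948947

Gaunt coefficient, +0.259489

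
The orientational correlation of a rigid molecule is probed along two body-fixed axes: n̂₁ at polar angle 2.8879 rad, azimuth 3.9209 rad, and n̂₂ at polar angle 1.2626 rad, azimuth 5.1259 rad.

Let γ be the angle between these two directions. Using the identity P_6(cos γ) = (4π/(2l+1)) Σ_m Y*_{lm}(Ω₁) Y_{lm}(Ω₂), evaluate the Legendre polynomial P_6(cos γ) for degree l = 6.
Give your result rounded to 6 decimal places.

Expand P_6 via completeness: Σ_{m} conj(Y_{6,m}) at Ω₁ times Y_{6,m} at Ω₂ —
  m=-6: (-0.000004-0.000121i) × (+0.285564+0.221869i) = +0.000026-0.000035i  (running Σ = +0.000026-0.000035i)
  m=-5: (-0.001175-0.001105i) × (+0.350585-0.190053i) = -0.000622-0.000164i  (running Σ = -0.000596-0.000200i)
  m=-4: (-0.013172+0.000321i) × (-0.000298-0.003567i) = +0.000005+0.000047i  (running Σ = -0.000591-0.000153i)
  m=-3: (-0.050557+0.052439i) × (+0.321470+0.110206i) = -0.022032+0.011286i  (running Σ = -0.022623+0.011133i)
  m=-2: (+0.003276+0.268889i) × (+0.075460-0.082019i) = +0.022301+0.020022i  (running Σ = -0.000322+0.031155i)
  m=-1: (+0.417480+0.412426i) × (+0.120531+0.274675i) = -0.062964+0.164382i  (running Σ = -0.063286+0.195536i)
  m=0: (+0.436061-0.000000i) × (+0.138233+0.000000i) = +0.060278+0.000000i  (running Σ = -0.003008+0.195536i)
  m=1: (-0.417480+0.412426i) × (-0.120531+0.274675i) = -0.062964-0.164382i  (running Σ = -0.065971+0.031155i)
  m=2: (+0.003276-0.268889i) × (+0.075460+0.082019i) = +0.022301-0.020022i  (running Σ = -0.043670+0.011133i)
  m=3: (+0.050557+0.052439i) × (-0.321470+0.110206i) = -0.022032-0.011286i  (running Σ = -0.065702-0.000153i)
  m=4: (-0.013172-0.000321i) × (-0.000298+0.003567i) = +0.000005-0.000047i  (running Σ = -0.065697-0.000200i)
  m=5: (+0.001175-0.001105i) × (-0.350585-0.190053i) = -0.000622+0.000164i  (running Σ = -0.066319-0.000035i)
  m=6: (-0.000004+0.000121i) × (+0.285564-0.221869i) = +0.000026+0.000035i  (running Σ = -0.066293+0.000000i)
Σ over m = -0.066293+0.000000i; ×(4π/13) → -0.064082+0.000000i. Real part: -0.064082

-0.064082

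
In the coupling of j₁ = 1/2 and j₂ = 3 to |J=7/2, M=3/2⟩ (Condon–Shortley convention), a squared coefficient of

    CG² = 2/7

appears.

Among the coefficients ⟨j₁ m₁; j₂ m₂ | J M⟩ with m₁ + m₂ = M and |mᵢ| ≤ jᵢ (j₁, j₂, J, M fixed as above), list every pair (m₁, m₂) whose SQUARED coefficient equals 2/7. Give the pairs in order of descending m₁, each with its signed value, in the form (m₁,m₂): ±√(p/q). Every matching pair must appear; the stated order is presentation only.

Admissible pairs with m₁+m₂ = M = 3/2: (-1/2,2), (1/2,1)
  (m₁,m₂)=(1/2,1): CG² = 5/7, CG = +√(5/7)
  (m₁,m₂)=(-1/2,2): CG² = 2/7, CG = +√(2/7)   ← matches the target
Pairs with CG² = 2/7: (-1/2,2): +√(2/7)

(-1/2,2): +√(2/7)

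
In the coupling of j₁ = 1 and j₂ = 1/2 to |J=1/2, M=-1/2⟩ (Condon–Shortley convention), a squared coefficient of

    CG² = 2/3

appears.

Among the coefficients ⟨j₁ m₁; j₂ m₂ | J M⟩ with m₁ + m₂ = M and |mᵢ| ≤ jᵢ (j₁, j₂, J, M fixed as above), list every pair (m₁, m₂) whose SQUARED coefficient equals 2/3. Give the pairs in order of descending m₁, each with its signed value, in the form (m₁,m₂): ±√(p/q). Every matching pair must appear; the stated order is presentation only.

(-1,1/2): −√(2/3)

Admissible pairs with m₁+m₂ = M = -1/2: (-1,1/2), (0,-1/2)
  (m₁,m₂)=(0,-1/2): CG² = 1/3, CG = +√(1/3)
  (m₁,m₂)=(-1,1/2): CG² = 2/3, CG = −√(2/3)   ← matches the target
Pairs with CG² = 2/3: (-1,1/2): −√(2/3)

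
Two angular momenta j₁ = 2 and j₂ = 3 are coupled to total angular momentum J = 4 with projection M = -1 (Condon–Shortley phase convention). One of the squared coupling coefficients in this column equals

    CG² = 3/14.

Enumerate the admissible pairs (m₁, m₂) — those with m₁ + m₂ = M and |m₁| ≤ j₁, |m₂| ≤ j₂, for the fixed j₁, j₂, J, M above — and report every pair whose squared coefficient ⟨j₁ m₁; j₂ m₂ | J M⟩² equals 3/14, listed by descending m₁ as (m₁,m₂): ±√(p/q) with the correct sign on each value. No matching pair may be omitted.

(-1,0): −√(3/14)

Admissible pairs with m₁+m₂ = M = -1: (-2,1), (-1,0), (0,-1), (1,-2), (2,-3)
  (m₁,m₂)=(2,-3): CG² = 3/70, CG = +√(3/70)
  (m₁,m₂)=(1,-2): CG² = 7/20, CG = +√(7/20)
  (m₁,m₂)=(0,-1): CG² = 3/28, CG = +√(3/28)
  (m₁,m₂)=(-1,0): CG² = 3/14, CG = −√(3/14)   ← matches the target
  (m₁,m₂)=(-2,1): CG² = 2/7, CG = −√(2/7)
Pairs with CG² = 3/14: (-1,0): −√(3/14)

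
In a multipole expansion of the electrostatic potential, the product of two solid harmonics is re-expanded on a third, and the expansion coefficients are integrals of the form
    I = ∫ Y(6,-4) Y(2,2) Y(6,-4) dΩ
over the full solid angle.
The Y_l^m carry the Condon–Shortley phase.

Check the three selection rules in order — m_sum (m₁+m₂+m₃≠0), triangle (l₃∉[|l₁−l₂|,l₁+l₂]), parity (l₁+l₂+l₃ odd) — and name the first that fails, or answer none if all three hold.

Σmᵢ = -6  ✗
l₃∈[|l₁−l₂|,l₁+l₂]=[4,8], have l₃=6
Σlᵢ = 14 ⇒ even

m_sum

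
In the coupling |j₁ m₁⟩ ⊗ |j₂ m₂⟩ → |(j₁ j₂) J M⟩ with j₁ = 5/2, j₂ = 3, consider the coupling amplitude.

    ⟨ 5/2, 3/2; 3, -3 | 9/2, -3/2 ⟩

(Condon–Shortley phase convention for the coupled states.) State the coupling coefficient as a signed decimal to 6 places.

+0.322329

triangle: 1!*4!*5!/11! = 2880/39916800
(j±m)!: 4!*1!*0!*6!*3!*6! = 74649600
prefactor² = (2J+1)*Δ*N² = 4147200/77
  k=0: +1/(0!*1!*1!*0!*3!*5!) = 1/720
Σ = 1/720  ⇒  CG² = 4147200/77*(1/720)² = 8/77
CG = +√(8/77) = +0.322329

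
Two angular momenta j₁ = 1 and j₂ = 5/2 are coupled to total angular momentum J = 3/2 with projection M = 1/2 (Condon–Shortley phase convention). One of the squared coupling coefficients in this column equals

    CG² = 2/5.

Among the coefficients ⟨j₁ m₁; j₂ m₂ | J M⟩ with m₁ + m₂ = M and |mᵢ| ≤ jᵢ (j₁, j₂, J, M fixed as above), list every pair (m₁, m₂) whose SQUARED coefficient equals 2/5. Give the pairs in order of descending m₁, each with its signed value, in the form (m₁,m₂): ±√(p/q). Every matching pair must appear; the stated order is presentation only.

Admissible pairs with m₁+m₂ = M = 1/2: (-1,3/2), (0,1/2), (1,-1/2)
  (m₁,m₂)=(1,-1/2): CG² = 1/5, CG = +√(1/5)
  (m₁,m₂)=(0,1/2): CG² = 2/5, CG = −√(2/5)   ← matches the target
  (m₁,m₂)=(-1,3/2): CG² = 2/5, CG = +√(2/5)   ← matches the target
Pairs with CG² = 2/5: (0,1/2): −√(2/5); (-1,3/2): +√(2/5)

(0,1/2): −√(2/5); (-1,3/2): +√(2/5)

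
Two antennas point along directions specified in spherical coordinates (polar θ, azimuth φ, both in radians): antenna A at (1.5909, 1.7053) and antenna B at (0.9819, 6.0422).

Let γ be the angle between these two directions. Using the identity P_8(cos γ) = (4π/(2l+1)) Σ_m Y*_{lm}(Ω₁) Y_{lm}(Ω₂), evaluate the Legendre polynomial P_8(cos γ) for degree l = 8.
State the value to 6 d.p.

-0.258172

Term-by-term m-sum for l=8 (normalisation 4π/17 = 0.739198):
  m=-8: Y*=+0.244344+0.452886i  Y=-0.041191+0.110407i  product -0.060066+0.008323i
  m=-7: Y*=-0.033459+0.024358i  Y=-0.036472+0.312730i  product -0.006397-0.011352i
  m=-6: Y*=+0.258457+0.269884i  Y=+0.056238+0.447976i  product -0.106367+0.130961i
  m=-5: Y*=-0.030457+0.038245i  Y=+0.104580+0.272970i  product -0.013625-0.004314i
  m=-4: Y*=+0.287219+0.171393i  Y=-0.076984-0.110889i  product -0.003106-0.045044i
  m=-3: Y*=-0.020598+0.048247i  Y=-0.273891-0.241657i  product +0.017301-0.008237i
  m=-2: Y*=+0.306685+0.084550i  Y=-0.045615-0.023862i  product -0.011972-0.011175i
  m=-1: Y*=-0.007241+0.053509i  Y=+0.328457+0.080722i  product -0.006698+0.016991i
  m=+0: Y*=+0.313421-0.000000i  Y=+0.104011+0.000000i  product +0.032599+0.000000i
  m=+1: Y*=+0.007241+0.053509i  Y=-0.328457+0.080722i  product -0.006698-0.016991i
  m=+2: Y*=+0.306685-0.084550i  Y=-0.045615+0.023862i  product -0.011972+0.011175i
  m=+3: Y*=+0.020598+0.048247i  Y=+0.273891-0.241657i  product +0.017301+0.008237i
  m=+4: Y*=+0.287219-0.171393i  Y=-0.076984+0.110889i  product -0.003106+0.045044i
  m=+5: Y*=+0.030457+0.038245i  Y=-0.104580+0.272970i  product -0.013625+0.004314i
  m=+6: Y*=+0.258457-0.269884i  Y=+0.056238-0.447976i  product -0.106367-0.130961i
  m=+7: Y*=+0.033459+0.024358i  Y=+0.036472+0.312730i  product -0.006397+0.011352i
  m=+8: Y*=+0.244344-0.452886i  Y=-0.041191-0.110407i  product -0.060066-0.008323i
Σ over m = -0.349260-0.000000i; ×(4π/17) → -0.258172-0.000000i. Real part: -0.258172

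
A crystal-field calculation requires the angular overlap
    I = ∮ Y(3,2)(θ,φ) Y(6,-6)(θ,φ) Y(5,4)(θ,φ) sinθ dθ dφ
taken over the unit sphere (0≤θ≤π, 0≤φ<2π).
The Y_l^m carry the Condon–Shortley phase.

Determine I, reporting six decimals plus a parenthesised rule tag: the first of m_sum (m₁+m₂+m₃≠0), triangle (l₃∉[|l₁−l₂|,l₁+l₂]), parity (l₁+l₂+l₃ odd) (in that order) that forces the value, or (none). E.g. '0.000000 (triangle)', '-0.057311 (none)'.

0.207001 (none)

Checks pass: Σm=0; 14 even; l₃=5∈[3,9].
(2·3+1)(2·6+1)(2·5+1) = 1001
Δ: 4! 2! 8! / 15! → 1/675675
sum: t=1:−1/8640 t=2:+1/2304 t=3:−1/8640 = 7/34560
3j²(3 6 5; 0 0 0) = Δ·Π!·Σ² = 7/429  (sign -1)
sum: t=0:+1/967680 = 1/967680
3j²(3 6 5; 2 -6 4) = Δ·Π!·Σ² = 3/91  (sign -1)
combine: 4πI² = 1001·7/429·3/91 = 7/13
take √, sign +1: I = 0.20700098
No selection rule forces the value: the integral is nonzero (none).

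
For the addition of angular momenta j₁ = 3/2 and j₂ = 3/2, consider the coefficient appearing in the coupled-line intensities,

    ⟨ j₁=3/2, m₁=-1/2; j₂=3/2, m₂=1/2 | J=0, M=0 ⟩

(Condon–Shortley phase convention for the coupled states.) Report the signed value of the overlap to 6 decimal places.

triangle: 3!×0!×0!/4! = 6/24
(j±m)!: 1!×2!×2!×1!×0!×0! = 4
prefactor² = (2J+1)×Δ×N² = 1
  k=2: +1/(2!×1!×0!×0!×0!×0!) = 1/2
Σ = 1/2  ⇒  CG² = 1×(1/2)² = 1/4
CG = +√(1/4) = +0.500000

+√(1/4) = +0.500000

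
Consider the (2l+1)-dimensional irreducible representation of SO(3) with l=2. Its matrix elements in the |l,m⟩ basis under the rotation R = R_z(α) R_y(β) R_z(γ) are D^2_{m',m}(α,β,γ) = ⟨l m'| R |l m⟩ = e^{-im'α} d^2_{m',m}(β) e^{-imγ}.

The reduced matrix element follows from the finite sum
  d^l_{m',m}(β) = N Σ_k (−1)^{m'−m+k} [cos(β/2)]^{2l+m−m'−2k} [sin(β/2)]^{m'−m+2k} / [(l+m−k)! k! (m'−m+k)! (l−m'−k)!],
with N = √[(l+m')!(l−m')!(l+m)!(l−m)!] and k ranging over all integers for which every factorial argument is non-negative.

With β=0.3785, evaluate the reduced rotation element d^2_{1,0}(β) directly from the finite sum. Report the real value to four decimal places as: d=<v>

d=-0.4205

d^2_{1,0}(β=0.3785) via the finite sum:
With c≡cos(β/2)=0.982146 and s≡sin(β/2)=0.188122, N=[6·1·2·2]^{1/2}=4.898979
The bounds max(0,m−m')=0 and min(l+m,l−m')=1 give 2 terms
  k=0: (−1)^1·4.8990/(2)·0.9821^3·0.1881^1 = -0.436560
  k=1: (−1)^2·4.8990/(2)·0.9821^1·0.1881^3 = +0.016017
d^2_{1,0}(0.3785) = -0.436560 +0.016017 = -0.420543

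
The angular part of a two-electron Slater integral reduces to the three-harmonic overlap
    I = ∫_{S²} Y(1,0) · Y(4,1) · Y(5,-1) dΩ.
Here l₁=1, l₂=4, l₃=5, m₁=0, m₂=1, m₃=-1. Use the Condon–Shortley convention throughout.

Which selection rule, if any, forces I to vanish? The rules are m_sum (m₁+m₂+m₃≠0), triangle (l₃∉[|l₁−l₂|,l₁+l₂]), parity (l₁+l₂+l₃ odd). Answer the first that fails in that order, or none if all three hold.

azimuthal sum: 0 + 1 − 1 = 0  ✓
3 ≤ 5 ≤ 5 (triangle on l)  ✓
L = 1 + 4 + 5 = 10 (even)  ✓

none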